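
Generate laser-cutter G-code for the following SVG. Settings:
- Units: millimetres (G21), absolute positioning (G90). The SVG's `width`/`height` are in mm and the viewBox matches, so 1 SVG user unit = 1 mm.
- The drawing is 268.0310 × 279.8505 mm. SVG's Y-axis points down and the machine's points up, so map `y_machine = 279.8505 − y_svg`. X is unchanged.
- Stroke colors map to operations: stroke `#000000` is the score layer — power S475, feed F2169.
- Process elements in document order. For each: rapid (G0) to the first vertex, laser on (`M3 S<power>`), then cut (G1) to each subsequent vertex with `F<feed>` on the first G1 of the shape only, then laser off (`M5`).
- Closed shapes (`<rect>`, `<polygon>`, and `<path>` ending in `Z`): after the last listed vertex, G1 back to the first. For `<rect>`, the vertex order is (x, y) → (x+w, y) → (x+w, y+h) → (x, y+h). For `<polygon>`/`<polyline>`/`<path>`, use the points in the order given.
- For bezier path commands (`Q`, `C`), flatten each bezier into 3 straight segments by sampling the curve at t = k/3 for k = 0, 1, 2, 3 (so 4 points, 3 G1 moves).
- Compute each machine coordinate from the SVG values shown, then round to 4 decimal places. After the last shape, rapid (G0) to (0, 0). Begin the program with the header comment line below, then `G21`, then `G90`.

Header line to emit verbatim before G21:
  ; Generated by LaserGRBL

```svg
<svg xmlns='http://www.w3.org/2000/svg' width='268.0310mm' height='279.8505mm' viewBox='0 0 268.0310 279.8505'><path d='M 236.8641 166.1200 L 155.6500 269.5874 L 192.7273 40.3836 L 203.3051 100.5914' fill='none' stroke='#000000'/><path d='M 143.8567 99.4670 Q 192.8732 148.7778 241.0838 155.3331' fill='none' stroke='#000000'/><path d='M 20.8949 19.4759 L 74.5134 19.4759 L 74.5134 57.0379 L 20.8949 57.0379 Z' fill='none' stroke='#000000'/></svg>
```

Since the viewBox matches the mm dimensions, user units are millimetres directly. The only transform is the Y-flip y_m = 279.8505 − y_svg.

Shape 1 is a open polyline drawn with `<path>`. Its stroke #000000 means score at S475, F2169. After flipping Y the toolpath is (236.8641,113.7305) → (155.6500,10.2631) → (192.7273,239.4669) → (203.3051,179.2591).

Shape 2 is a quadratic bezier drawn with `<path>`. Its stroke #000000 means score at S475, F2169. After flipping Y the toolpath is (143.8567,180.3835) → (176.4448,152.2602) → (208.8539,133.6382) → (241.0838,124.5174).

Shape 3 is a rectangle drawn with `<path>`. Its stroke #000000 means score at S475, F2169. After flipping Y the toolpath is (20.8949,260.3746) → (74.5134,260.3746) → (74.5134,222.8126) → (20.8949,222.8126) → (20.8949,260.3746), returning to the start.

; Generated by LaserGRBL
G21
G90
G0 X236.8641 Y113.7305
M3 S475
G1 X155.6500 Y10.2631 F2169
G1 X192.7273 Y239.4669
G1 X203.3051 Y179.2591
M5
G0 X143.8567 Y180.3835
M3 S475
G1 X176.4448 Y152.2602 F2169
G1 X208.8539 Y133.6382
G1 X241.0838 Y124.5174
M5
G0 X20.8949 Y260.3746
M3 S475
G1 X74.5134 Y260.3746 F2169
G1 X74.5134 Y222.8126
G1 X20.8949 Y222.8126
G1 X20.8949 Y260.3746
M5
G0 X0.0000 Y0.0000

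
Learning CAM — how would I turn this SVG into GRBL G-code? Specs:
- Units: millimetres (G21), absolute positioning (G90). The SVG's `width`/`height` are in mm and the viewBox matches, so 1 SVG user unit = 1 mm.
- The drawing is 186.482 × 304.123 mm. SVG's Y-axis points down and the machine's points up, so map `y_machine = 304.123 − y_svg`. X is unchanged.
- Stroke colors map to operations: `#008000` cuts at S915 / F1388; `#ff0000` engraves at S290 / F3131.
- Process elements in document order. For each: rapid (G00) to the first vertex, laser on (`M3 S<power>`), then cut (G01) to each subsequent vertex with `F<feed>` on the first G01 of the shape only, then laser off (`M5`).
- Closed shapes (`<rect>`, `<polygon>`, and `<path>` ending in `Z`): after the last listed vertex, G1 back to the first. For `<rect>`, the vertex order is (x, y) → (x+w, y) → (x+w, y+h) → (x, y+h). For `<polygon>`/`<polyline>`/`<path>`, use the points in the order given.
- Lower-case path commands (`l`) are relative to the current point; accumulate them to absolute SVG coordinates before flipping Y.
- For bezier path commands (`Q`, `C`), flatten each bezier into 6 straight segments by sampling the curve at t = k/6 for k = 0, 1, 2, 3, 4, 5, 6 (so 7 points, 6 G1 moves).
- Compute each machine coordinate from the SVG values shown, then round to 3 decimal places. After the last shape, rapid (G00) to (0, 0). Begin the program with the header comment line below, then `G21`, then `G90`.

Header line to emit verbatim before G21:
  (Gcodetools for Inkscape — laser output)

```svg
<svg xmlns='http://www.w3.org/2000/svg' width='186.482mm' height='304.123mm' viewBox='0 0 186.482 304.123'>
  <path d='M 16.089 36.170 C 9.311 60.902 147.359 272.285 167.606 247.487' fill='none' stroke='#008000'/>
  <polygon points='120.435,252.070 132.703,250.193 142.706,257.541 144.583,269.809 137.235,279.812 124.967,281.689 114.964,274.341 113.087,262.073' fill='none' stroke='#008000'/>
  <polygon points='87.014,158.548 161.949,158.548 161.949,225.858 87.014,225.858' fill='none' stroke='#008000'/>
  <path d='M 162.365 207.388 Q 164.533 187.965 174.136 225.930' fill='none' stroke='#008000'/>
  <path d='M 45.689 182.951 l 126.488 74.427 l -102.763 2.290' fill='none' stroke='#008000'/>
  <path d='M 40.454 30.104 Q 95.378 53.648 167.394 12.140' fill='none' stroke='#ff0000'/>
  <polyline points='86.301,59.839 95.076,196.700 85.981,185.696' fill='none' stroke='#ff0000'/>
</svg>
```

(Gcodetools for Inkscape — laser output)
G21
G90
G00 X16.089 Y267.953
M3 S915
G01 X23.553 Y241.990 F1388
G01 X47.859 Y196.664
G01 X81.713 Y143.721
G01 X117.819 Y94.905
G01 X148.882 Y61.961
G01 X167.606 Y56.636
M5
G00 X120.435 Y52.053
M3 S915
G01 X132.703 Y53.930 F1388
G01 X142.706 Y46.582
G01 X144.583 Y34.314
G01 X137.235 Y24.311
G01 X124.967 Y22.434
G01 X114.964 Y29.782
G01 X113.087 Y42.050
G01 X120.435 Y52.053
M5
G00 X87.014 Y145.575
M3 S915
G01 X161.949 Y145.575 F1388
G01 X161.949 Y78.265
G01 X87.014 Y78.265
G01 X87.014 Y145.575
M5
G00 X162.365 Y96.735
M3 S915
G01 X163.294 Y101.615 F1388
G01 X164.636 Y103.307
G01 X166.392 Y101.811
G01 X168.560 Y97.127
G01 X171.142 Y89.254
G01 X174.136 Y78.193
M5
G00 X45.689 Y121.172
M3 S915
G01 X172.177 Y46.745 F1388
G01 X69.414 Y44.455
M5
G00 X40.454 Y274.019
M3 S290
G01 X59.237 Y267.978 F3131
G01 X78.969 Y265.551
G01 X99.651 Y266.738
G01 X121.282 Y271.539
G01 X143.863 Y279.954
G01 X167.394 Y291.983
M5
G00 X86.301 Y244.284
M3 S290
G01 X95.076 Y107.423 F3131
G01 X85.981 Y118.427
M5
G00 X0.000 Y0.000

1 u = 1 mm; y_m = 304.123 − y.

[1] `<path>` cubic bezier, #008000→cut S915 F1388: (16.089,267.953) → (23.553,241.990) → (47.859,196.664) → (81.713,143.721) → (117.819,94.905) → (148.882,61.961) → (167.606,56.636)

[2] `<polygon>` regular polygon, #008000→cut S915 F1388: (120.435,52.053) → (132.703,53.930) → (142.706,46.582) → (144.583,34.314) → (137.235,24.311) → (124.967,22.434) → (114.964,29.782) → (113.087,42.050) → (120.435,52.053) (closed)

[3] `<polygon>` rectangle, #008000→cut S915 F1388: (87.014,145.575) → (161.949,145.575) → (161.949,78.265) → (87.014,78.265) → (87.014,145.575) (closed)

[4] `<path>` quadratic bezier, #008000→cut S915 F1388: (162.365,96.735) → (163.294,101.615) → (164.636,103.307) → (166.392,101.811) → (168.560,97.127) → (171.142,89.254) → (174.136,78.193)

[5] `<path>` open polyline, #008000→cut S915 F1388: (45.689,121.172) → (172.177,46.745) → (69.414,44.455)

[6] `<path>` quadratic bezier, #ff0000→engrave S290 F3131: (40.454,274.019) → (59.237,267.978) → (78.969,265.551) → (99.651,266.738) → (121.282,271.539) → (143.863,279.954) → (167.394,291.983)

[7] `<polyline>` open polyline, #ff0000→engrave S290 F3131: (86.301,244.284) → (95.076,107.423) → (85.981,118.427)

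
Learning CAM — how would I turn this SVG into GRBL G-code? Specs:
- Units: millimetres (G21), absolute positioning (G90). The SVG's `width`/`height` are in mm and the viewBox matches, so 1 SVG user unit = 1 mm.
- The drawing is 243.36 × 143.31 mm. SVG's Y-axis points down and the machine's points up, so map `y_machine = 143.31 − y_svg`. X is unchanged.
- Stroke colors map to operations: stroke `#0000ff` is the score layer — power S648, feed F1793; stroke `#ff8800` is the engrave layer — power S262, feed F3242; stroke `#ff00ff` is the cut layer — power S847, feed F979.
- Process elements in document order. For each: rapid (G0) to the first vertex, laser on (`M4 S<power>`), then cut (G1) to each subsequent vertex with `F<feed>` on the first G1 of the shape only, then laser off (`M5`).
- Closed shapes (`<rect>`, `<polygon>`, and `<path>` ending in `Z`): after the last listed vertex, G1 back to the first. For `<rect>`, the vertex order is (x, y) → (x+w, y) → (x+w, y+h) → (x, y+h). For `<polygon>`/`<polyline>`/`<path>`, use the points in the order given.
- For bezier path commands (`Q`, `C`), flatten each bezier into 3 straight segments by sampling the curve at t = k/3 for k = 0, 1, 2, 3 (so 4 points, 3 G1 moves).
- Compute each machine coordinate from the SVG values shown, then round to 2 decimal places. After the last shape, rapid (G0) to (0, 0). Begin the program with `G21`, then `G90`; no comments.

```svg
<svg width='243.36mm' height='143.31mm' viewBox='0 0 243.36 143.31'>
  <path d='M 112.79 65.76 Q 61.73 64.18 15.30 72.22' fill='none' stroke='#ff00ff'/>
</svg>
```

G21
G90
G0 X112.79 Y77.55
M4 S847
G1 X79.26 Y77.53 F979
G1 X46.77 Y75.38
G1 X15.30 Y71.09
M5
G0 X0.00 Y0.00

viewBox `0 0 243.36 143.31` with mm width/height → 1 unit = 1 mm. Flip: y_m = 143.31 − y_svg.

**Shape 1** — `<path>` quadratic bezier, stroke `#ff00ff` → cut (S847, F979). Control points (SVG): P0=(112.79,65.76), P1=(61.73,64.18), P2=(15.30,72.22); sampled at t=k/3. Machine vertices: (112.79,77.55) → (79.26,77.53) → (46.77,75.38) → (15.30,71.09). Open path.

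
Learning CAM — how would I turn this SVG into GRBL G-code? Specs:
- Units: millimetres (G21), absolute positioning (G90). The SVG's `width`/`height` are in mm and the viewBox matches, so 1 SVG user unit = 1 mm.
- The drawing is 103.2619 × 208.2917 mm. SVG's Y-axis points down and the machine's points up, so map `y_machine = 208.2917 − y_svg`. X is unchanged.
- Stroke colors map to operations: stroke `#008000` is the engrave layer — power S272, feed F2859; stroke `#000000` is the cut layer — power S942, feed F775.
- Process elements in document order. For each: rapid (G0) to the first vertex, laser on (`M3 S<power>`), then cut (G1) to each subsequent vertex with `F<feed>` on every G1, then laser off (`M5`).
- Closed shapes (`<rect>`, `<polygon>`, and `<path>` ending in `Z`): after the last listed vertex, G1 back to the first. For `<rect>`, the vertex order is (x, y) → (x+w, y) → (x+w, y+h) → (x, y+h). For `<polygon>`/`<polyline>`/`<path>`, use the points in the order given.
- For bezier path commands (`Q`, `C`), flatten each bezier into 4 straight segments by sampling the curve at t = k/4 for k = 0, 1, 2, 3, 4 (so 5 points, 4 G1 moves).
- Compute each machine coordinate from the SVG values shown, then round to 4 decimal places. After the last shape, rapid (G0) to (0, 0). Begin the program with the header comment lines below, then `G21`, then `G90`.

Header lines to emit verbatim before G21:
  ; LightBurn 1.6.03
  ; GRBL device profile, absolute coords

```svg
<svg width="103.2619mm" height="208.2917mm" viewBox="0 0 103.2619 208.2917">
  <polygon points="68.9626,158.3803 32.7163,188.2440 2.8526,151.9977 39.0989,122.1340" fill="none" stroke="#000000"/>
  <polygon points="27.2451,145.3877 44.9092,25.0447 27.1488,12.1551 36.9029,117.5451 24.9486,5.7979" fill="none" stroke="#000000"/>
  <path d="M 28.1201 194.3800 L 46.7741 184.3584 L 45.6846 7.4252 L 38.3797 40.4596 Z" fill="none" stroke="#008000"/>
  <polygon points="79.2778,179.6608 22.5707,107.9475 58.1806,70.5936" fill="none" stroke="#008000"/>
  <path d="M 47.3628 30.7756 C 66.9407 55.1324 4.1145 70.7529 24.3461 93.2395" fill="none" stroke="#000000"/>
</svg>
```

; LightBurn 1.6.03
; GRBL device profile, absolute coords
G21
G90
G0 X68.9626 Y49.9114
M3 S942
G1 X32.7163 Y20.0477 F775
G1 X2.8526 Y56.2940 F775
G1 X39.0989 Y86.1577 F775
G1 X68.9626 Y49.9114 F775
M5
G0 X27.2451 Y62.9040
M3 S942
G1 X44.9092 Y183.2470 F775
G1 X27.1488 Y196.1366 F775
G1 X36.9029 Y90.7466 F775
G1 X24.9486 Y202.4938 F775
G1 X27.2451 Y62.9040 F775
M5
G0 X28.1201 Y13.9117
M3 S272
G1 X46.7741 Y23.9333 F2859
G1 X45.6846 Y200.8665 F2859
G1 X38.3797 Y167.8321 F2859
G1 X28.1201 Y13.9117 F2859
M5
G0 X79.2778 Y28.6309
M3 S272
G1 X22.5707 Y100.3442 F2859
G1 X58.1806 Y137.6981 F2859
G1 X79.2778 Y28.6309 F2859
M5
G0 X47.3628 Y177.5161
M3 S942
G1 X49.1808 Y160.6428 F775
G1 X35.6093 Y145.5828 F775
G1 X22.1604 Y130.8735 F775
G1 X24.3461 Y115.0522 F775
M5
G0 X0.0000 Y0.0000

Since the viewBox matches the mm dimensions, user units are millimetres directly. The only transform is the Y-flip y_m = 208.2917 − y_svg.

Shape 1 is a regular polygon drawn with `<polygon>`. Its stroke #000000 means cut at S942, F775. After flipping Y the toolpath is (68.9626,49.9114) → (32.7163,20.0477) → (2.8526,56.2940) → (39.0989,86.1577) → (68.9626,49.9114), returning to the start.

Shape 2 is a closed polygon drawn with `<polygon>`. Its stroke #000000 means cut at S942, F775. After flipping Y the toolpath is (27.2451,62.9040) → (44.9092,183.2470) → (27.1488,196.1366) → (36.9029,90.7466) → (24.9486,202.4938) → (27.2451,62.9040), returning to the start.

Shape 3 is a closed polygon drawn with `<path>`. Its stroke #008000 means engrave at S272, F2859. After flipping Y the toolpath is (28.1201,13.9117) → (46.7741,23.9333) → (45.6846,200.8665) → (38.3797,167.8321) → (28.1201,13.9117), returning to the start.

Shape 4 is a closed polygon drawn with `<polygon>`. Its stroke #008000 means engrave at S272, F2859. After flipping Y the toolpath is (79.2778,28.6309) → (22.5707,100.3442) → (58.1806,137.6981) → (79.2778,28.6309), returning to the start.

Shape 5 is a cubic bezier drawn with `<path>`. Its stroke #000000 means cut at S942, F775. After flipping Y the toolpath is (47.3628,177.5161) → (49.1808,160.6428) → (35.6093,145.5828) → (22.1604,130.8735) → (24.3461,115.0522).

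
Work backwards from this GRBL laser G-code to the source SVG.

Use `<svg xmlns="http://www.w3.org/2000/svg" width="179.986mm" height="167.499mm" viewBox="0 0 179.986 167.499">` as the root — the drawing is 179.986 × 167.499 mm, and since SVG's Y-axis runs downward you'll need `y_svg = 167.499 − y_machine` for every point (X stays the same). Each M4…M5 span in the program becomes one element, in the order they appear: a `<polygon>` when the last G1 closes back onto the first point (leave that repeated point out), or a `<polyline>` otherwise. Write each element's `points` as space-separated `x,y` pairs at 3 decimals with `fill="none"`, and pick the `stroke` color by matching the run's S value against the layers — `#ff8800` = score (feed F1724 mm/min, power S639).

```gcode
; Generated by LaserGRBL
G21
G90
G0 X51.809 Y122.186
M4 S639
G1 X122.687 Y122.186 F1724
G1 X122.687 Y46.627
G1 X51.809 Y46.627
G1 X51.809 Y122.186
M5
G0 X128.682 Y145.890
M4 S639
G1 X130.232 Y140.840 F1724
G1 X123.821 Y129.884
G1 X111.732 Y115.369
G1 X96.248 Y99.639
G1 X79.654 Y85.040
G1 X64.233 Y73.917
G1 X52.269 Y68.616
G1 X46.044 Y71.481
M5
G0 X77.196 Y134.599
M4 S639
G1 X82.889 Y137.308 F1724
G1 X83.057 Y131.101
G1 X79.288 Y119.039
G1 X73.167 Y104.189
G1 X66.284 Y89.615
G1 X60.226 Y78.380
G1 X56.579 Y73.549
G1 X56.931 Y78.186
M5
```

Machine Y-up, SVG Y-down with viewBox height 167.499, so y_svg = 167.499 − y_machine; X carries over. Every run uses S639, so all elements get stroke `#ff8800` (score).

Run 1: The run returns to its start, so emit a `<polygon>` with points (Y-flipped): 51.809,45.313 122.687,45.313 122.687,120.872 51.809,120.872.

Run 2: The run is open, so emit a `<polyline>` with points (Y-flipped): 128.682,21.609 130.232,26.659 123.821,37.615 111.732,52.130 96.248,67.860 79.654,82.459 64.233,93.582 52.269,98.883 46.044,96.018.

Run 3: The run is open, so emit a `<polyline>` with points (Y-flipped): 77.196,32.900 82.889,30.191 83.057,36.398 79.288,48.460 73.167,63.310 66.284,77.884 60.226,89.119 56.579,93.950 56.931,89.313.

<svg xmlns="http://www.w3.org/2000/svg" width="179.986mm" height="167.499mm" viewBox="0 0 179.986 167.499">
  <polygon points="51.809,45.313 122.687,45.313 122.687,120.872 51.809,120.872" fill="none" stroke="#ff8800"/>
  <polyline points="128.682,21.609 130.232,26.659 123.821,37.615 111.732,52.130 96.248,67.860 79.654,82.459 64.233,93.582 52.269,98.883 46.044,96.018" fill="none" stroke="#ff8800"/>
  <polyline points="77.196,32.900 82.889,30.191 83.057,36.398 79.288,48.460 73.167,63.310 66.284,77.884 60.226,89.119 56.579,93.950 56.931,89.313" fill="none" stroke="#ff8800"/>
</svg>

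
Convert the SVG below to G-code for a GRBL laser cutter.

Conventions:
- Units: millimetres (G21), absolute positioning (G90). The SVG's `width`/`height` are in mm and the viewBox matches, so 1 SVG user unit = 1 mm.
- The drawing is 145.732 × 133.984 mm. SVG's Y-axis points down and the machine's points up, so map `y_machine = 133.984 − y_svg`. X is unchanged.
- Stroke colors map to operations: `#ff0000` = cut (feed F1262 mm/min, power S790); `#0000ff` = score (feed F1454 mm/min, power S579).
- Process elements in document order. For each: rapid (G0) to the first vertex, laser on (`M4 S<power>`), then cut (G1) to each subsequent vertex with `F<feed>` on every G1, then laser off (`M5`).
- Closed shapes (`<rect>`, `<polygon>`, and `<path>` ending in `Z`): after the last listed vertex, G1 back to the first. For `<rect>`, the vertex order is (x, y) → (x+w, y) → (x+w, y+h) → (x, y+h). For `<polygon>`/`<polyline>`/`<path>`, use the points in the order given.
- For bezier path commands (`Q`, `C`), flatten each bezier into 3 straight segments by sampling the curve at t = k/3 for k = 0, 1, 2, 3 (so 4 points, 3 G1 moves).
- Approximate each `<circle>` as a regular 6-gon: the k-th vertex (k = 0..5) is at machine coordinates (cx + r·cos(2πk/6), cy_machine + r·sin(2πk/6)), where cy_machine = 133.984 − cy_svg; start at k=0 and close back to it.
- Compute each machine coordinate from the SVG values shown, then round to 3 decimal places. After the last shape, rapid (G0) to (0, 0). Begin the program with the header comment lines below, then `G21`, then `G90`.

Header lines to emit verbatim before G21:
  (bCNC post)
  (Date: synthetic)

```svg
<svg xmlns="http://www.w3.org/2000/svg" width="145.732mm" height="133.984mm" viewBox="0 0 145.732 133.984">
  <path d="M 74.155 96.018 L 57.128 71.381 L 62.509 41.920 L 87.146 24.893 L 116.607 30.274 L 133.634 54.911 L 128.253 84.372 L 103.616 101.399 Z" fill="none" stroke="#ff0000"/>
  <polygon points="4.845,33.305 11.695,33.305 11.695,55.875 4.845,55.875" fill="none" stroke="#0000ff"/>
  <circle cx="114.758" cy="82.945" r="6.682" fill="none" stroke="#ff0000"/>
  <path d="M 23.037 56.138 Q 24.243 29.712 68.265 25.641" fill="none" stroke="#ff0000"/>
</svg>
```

Since the viewBox matches the mm dimensions, user units are millimetres directly. The only transform is the Y-flip y_m = 133.984 − y_svg.

Shape 1 is a regular polygon drawn with `<path>`. Its stroke #ff0000 means cut at S790, F1262. After flipping Y the toolpath is (74.155,37.966) → (57.128,62.603) → (62.509,92.064) → (87.146,109.091) → (116.607,103.710) → (133.634,79.073) → (128.253,49.612) → (103.616,32.585) → (74.155,37.966), returning to the start.

Shape 2 is a rectangle drawn with `<polygon>`. Its stroke #0000ff means score at S579, F1454. After flipping Y the toolpath is (4.845,100.679) → (11.695,100.679) → (11.695,78.109) → (4.845,78.109) → (4.845,100.679), returning to the start.

Shape 3 is a circle drawn with `<circle>`. Its stroke #ff0000 means cut at S790, F1262. After flipping Y the toolpath is (121.440,51.039) → (118.099,56.826) → (111.417,56.826) → (108.076,51.039) → (111.417,45.252) → (118.099,45.252) → (121.440,51.039), returning to the start.

Shape 4 is a quadratic bezier drawn with `<path>`. Its stroke #ff0000 means cut at S790, F1262. After flipping Y the toolpath is (23.037,77.846) → (28.598,92.979) → (43.674,103.145) → (68.265,108.343).

(bCNC post)
(Date: synthetic)
G21
G90
G0 X74.155 Y37.966
M4 S790
G1 X57.128 Y62.603 F1262
G1 X62.509 Y92.064 F1262
G1 X87.146 Y109.091 F1262
G1 X116.607 Y103.710 F1262
G1 X133.634 Y79.073 F1262
G1 X128.253 Y49.612 F1262
G1 X103.616 Y32.585 F1262
G1 X74.155 Y37.966 F1262
M5
G0 X4.845 Y100.679
M4 S579
G1 X11.695 Y100.679 F1454
G1 X11.695 Y78.109 F1454
G1 X4.845 Y78.109 F1454
G1 X4.845 Y100.679 F1454
M5
G0 X121.440 Y51.039
M4 S790
G1 X118.099 Y56.826 F1262
G1 X111.417 Y56.826 F1262
G1 X108.076 Y51.039 F1262
G1 X111.417 Y45.252 F1262
G1 X118.099 Y45.252 F1262
G1 X121.440 Y51.039 F1262
M5
G0 X23.037 Y77.846
M4 S790
G1 X28.598 Y92.979 F1262
G1 X43.674 Y103.145 F1262
G1 X68.265 Y108.343 F1262
M5
G0 X0.000 Y0.000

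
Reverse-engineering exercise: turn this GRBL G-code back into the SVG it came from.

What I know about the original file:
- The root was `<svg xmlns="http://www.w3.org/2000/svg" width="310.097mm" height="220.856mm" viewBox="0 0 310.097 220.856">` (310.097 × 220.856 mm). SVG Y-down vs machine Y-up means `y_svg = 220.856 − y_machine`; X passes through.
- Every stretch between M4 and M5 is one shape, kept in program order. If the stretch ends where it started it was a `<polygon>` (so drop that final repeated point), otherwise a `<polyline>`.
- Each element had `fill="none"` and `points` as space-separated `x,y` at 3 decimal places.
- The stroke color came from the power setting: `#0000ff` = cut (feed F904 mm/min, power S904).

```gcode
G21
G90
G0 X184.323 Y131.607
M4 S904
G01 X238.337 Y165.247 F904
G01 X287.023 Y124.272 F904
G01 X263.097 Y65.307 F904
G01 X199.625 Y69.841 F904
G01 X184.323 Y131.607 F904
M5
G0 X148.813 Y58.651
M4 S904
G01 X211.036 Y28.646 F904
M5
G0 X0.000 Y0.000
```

Each laser-on run becomes one SVG element. Flip Y back into SVG space with y_svg = 220.856 − y_machine. Every run uses S904, so all elements get stroke `#0000ff` (cut).

Run 1: The run returns to its start, so emit a `<polygon>` with points (Y-flipped): 184.323,89.249 238.337,55.609 287.023,96.584 263.097,155.549 199.625,151.015.

Run 2: The run is open, so emit a `<polyline>` with points (Y-flipped): 148.813,162.205 211.036,192.210.

<svg xmlns="http://www.w3.org/2000/svg" width="310.097mm" height="220.856mm" viewBox="0 0 310.097 220.856">
  <polygon points="184.323,89.249 238.337,55.609 287.023,96.584 263.097,155.549 199.625,151.015" fill="none" stroke="#0000ff"/>
  <polyline points="148.813,162.205 211.036,192.210" fill="none" stroke="#0000ff"/>
</svg>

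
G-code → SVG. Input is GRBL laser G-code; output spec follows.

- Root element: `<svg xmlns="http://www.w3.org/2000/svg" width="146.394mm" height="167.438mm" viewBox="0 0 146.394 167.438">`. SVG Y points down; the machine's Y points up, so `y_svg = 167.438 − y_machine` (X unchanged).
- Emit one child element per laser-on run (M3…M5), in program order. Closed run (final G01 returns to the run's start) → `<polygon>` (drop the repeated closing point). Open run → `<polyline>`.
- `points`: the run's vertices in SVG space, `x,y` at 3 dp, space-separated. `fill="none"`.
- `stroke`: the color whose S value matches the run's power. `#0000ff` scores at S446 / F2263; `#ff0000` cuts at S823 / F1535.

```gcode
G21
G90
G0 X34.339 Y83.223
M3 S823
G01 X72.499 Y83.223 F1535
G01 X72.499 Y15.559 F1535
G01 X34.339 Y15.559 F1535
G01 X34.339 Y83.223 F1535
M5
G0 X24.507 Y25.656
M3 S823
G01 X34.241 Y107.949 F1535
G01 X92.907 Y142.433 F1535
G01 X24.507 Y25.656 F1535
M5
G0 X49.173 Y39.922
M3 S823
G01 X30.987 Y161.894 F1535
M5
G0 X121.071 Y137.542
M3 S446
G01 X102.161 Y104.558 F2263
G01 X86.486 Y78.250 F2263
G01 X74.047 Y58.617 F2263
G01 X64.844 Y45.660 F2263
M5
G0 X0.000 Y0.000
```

<svg xmlns="http://www.w3.org/2000/svg" width="146.394mm" height="167.438mm" viewBox="0 0 146.394 167.438">
  <polygon points="34.339,84.215 72.499,84.215 72.499,151.879 34.339,151.879" fill="none" stroke="#ff0000"/>
  <polygon points="24.507,141.782 34.241,59.489 92.907,25.005" fill="none" stroke="#ff0000"/>
  <polyline points="49.173,127.516 30.987,5.544" fill="none" stroke="#ff0000"/>
  <polyline points="121.071,29.896 102.161,62.880 86.486,89.188 74.047,108.821 64.844,121.778" fill="none" stroke="#0000ff"/>
</svg>

y_svg = 167.438 − y_m.

[1] S823→`#ff0000` (cut); closed run; points: 34.339,84.215 72.499,84.215 72.499,151.879 34.339,151.879

[2] S823→`#ff0000` (cut); closed run; points: 24.507,141.782 34.241,59.489 92.907,25.005

[3] S823→`#ff0000` (cut); open run; points: 49.173,127.516 30.987,5.544

[4] S446→`#0000ff` (score); open run; points: 121.071,29.896 102.161,62.880 86.486,89.188 74.047,108.821 64.844,121.778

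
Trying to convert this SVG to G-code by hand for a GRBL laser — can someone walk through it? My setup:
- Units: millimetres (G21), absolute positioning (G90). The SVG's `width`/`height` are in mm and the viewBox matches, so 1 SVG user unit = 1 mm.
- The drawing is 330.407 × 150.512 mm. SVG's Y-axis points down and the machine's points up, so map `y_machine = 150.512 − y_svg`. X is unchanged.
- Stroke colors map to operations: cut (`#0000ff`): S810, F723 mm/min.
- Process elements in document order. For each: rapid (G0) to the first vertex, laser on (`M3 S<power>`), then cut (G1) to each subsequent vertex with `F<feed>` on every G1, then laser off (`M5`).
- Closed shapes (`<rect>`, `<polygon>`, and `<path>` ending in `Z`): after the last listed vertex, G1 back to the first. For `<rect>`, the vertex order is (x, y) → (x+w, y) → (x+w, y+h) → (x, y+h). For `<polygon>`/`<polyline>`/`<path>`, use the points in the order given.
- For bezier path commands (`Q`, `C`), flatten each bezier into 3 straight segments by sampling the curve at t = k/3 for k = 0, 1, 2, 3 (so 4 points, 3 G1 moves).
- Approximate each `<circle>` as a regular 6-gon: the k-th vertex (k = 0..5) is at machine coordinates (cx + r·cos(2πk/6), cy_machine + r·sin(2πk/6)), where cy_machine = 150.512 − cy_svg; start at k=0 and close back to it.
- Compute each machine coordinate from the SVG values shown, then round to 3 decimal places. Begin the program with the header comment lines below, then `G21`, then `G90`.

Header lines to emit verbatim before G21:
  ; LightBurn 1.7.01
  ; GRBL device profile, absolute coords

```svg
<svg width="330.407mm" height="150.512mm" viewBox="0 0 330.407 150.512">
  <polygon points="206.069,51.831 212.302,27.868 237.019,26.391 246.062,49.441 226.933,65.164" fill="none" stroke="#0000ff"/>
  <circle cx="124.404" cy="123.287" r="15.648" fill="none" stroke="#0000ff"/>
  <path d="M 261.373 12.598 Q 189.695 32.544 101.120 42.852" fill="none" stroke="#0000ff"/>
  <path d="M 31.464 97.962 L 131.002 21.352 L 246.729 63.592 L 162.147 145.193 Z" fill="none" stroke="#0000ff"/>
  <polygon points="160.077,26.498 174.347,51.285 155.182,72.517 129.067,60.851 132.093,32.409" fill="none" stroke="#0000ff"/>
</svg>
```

Since the viewBox matches the mm dimensions, user units are millimetres directly. The only transform is the Y-flip y_m = 150.512 − y_svg.

Shape 1 is a regular polygon drawn with `<polygon>`. Its stroke #0000ff means cut at S810, F723. After flipping Y the toolpath is (206.069,98.681) → (212.302,122.644) → (237.019,124.121) → (246.062,101.071) → (226.933,85.348) → (206.069,98.681), returning to the start.

Shape 2 is a circle drawn with `<circle>`. Its stroke #0000ff means cut at S810, F723. After flipping Y the toolpath is (140.052,27.225) → (132.228,40.777) → (116.580,40.777) → (108.756,27.225) → (116.580,13.673) → (132.228,13.673) → (140.052,27.225), returning to the start.

Shape 3 is a quadratic bezier drawn with `<path>`. Its stroke #0000ff means cut at S810, F723. After flipping Y the toolpath is (261.373,137.914) → (211.710,125.688) → (158.293,115.603) → (101.120,107.660).

Shape 4 is a closed polygon drawn with `<path>`. Its stroke #0000ff means cut at S810, F723. After flipping Y the toolpath is (31.464,52.550) → (131.002,129.160) → (246.729,86.920) → (162.147,5.319) → (31.464,52.550), returning to the start.

Shape 5 is a regular polygon drawn with `<polygon>`. Its stroke #0000ff means cut at S810, F723. After flipping Y the toolpath is (160.077,124.014) → (174.347,99.227) → (155.182,77.995) → (129.067,89.661) → (132.093,118.103) → (160.077,124.014), returning to the start.

; LightBurn 1.7.01
; GRBL device profile, absolute coords
G21
G90
G0 X206.069 Y98.681
M3 S810
G1 X212.302 Y122.644 F723
G1 X237.019 Y124.121 F723
G1 X246.062 Y101.071 F723
G1 X226.933 Y85.348 F723
G1 X206.069 Y98.681 F723
M5
G0 X140.052 Y27.225
M3 S810
G1 X132.228 Y40.777 F723
G1 X116.580 Y40.777 F723
G1 X108.756 Y27.225 F723
G1 X116.580 Y13.673 F723
G1 X132.228 Y13.673 F723
G1 X140.052 Y27.225 F723
M5
G0 X261.373 Y137.914
M3 S810
G1 X211.710 Y125.688 F723
G1 X158.293 Y115.603 F723
G1 X101.120 Y107.660 F723
M5
G0 X31.464 Y52.550
M3 S810
G1 X131.002 Y129.160 F723
G1 X246.729 Y86.920 F723
G1 X162.147 Y5.319 F723
G1 X31.464 Y52.550 F723
M5
G0 X160.077 Y124.014
M3 S810
G1 X174.347 Y99.227 F723
G1 X155.182 Y77.995 F723
G1 X129.067 Y89.661 F723
G1 X132.093 Y118.103 F723
G1 X160.077 Y124.014 F723
M5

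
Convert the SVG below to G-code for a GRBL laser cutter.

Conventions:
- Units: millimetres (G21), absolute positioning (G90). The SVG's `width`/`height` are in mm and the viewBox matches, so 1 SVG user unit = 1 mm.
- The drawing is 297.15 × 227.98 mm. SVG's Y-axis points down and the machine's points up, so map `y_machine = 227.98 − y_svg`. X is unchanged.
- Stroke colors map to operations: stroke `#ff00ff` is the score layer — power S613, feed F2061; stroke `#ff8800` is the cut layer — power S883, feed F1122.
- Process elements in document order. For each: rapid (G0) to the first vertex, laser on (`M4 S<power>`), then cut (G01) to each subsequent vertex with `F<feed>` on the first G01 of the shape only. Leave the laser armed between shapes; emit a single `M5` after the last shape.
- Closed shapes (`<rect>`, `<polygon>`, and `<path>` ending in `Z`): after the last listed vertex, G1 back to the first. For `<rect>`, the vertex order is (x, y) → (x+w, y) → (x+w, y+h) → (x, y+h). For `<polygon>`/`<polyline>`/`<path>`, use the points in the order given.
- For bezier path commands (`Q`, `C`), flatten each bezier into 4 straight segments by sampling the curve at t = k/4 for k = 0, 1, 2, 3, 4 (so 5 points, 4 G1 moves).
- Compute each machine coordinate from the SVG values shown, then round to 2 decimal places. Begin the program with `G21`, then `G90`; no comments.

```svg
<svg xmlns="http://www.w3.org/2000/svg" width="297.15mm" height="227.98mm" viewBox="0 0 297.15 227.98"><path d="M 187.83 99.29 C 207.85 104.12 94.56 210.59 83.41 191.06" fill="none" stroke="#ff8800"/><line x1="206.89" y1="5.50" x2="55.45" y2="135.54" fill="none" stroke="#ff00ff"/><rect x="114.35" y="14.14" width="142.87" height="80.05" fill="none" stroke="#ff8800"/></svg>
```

G21
G90
G0 X187.83 Y128.69
M4 S883
G01 X181.53 Y109.57 F1122
G01 X147.31 Y73.67
G01 X107.24 Y42.34
G01 X83.41 Y36.92
G0 X206.89 Y222.48
M4 S613
G01 X55.45 Y92.44 F2061
G0 X114.35 Y213.84
M4 S883
G01 X257.22 Y213.84 F1122
G01 X257.22 Y133.79
G01 X114.35 Y133.79
G01 X114.35 Y213.84
M5

1 u = 1 mm; y_m = 227.98 − y.

[1] `<path>` cubic bezier, #ff8800→cut S883 F1122: (187.83,128.69) → (181.53,109.57) → (147.31,73.67) → (107.24,42.34) → (83.41,36.92)

[2] `<line>` line segment, #ff00ff→score S613 F2061: (206.89,222.48) → (55.45,92.44)

[3] `<rect>` rectangle, #ff8800→cut S883 F1122: (114.35,213.84) → (257.22,213.84) → (257.22,133.79) → (114.35,133.79) → (114.35,213.84) (closed)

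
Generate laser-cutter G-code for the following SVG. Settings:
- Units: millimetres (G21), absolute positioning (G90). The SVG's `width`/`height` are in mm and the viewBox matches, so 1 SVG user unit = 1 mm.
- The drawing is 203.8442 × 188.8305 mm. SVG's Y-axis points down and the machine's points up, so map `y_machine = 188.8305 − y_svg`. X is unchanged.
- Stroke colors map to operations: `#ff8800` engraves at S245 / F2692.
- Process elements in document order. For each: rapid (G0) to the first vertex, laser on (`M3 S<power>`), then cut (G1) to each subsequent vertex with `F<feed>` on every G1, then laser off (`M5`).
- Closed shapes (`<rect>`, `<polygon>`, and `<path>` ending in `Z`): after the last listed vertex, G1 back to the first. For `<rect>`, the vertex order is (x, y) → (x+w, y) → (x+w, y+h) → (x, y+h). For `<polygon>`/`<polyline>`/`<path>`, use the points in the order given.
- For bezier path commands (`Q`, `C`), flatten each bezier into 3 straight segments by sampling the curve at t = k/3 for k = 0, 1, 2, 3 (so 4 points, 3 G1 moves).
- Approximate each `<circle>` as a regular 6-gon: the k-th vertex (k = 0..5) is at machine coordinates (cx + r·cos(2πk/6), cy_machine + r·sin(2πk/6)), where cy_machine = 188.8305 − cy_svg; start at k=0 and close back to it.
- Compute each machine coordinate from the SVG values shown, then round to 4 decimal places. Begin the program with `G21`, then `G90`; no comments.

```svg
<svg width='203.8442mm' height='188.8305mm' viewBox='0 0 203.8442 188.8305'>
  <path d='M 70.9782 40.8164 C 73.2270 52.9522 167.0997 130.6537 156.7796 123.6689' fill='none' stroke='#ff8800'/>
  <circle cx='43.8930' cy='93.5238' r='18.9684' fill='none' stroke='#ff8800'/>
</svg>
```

1 u = 1 mm; y_m = 188.8305 − y.

[1] `<path>` cubic bezier, #ff8800→engrave S245 F2692: (70.9782,148.0141) → (96.5158,119.5880) → (139.6212,80.8407) → (156.7796,65.1616)

[2] `<circle>` circle, #ff8800→engrave S245 F2692: (62.8614,95.3067) → (53.3772,111.7338) → (34.4088,111.7338) → (24.9246,95.3067) → (34.4088,78.8796) → (53.3772,78.8796) → (62.8614,95.3067) (closed)

G21
G90
G0 X70.9782 Y148.0141
M3 S245
G1 X96.5158 Y119.5880 F2692
G1 X139.6212 Y80.8407 F2692
G1 X156.7796 Y65.1616 F2692
M5
G0 X62.8614 Y95.3067
M3 S245
G1 X53.3772 Y111.7338 F2692
G1 X34.4088 Y111.7338 F2692
G1 X24.9246 Y95.3067 F2692
G1 X34.4088 Y78.8796 F2692
G1 X53.3772 Y78.8796 F2692
G1 X62.8614 Y95.3067 F2692
M5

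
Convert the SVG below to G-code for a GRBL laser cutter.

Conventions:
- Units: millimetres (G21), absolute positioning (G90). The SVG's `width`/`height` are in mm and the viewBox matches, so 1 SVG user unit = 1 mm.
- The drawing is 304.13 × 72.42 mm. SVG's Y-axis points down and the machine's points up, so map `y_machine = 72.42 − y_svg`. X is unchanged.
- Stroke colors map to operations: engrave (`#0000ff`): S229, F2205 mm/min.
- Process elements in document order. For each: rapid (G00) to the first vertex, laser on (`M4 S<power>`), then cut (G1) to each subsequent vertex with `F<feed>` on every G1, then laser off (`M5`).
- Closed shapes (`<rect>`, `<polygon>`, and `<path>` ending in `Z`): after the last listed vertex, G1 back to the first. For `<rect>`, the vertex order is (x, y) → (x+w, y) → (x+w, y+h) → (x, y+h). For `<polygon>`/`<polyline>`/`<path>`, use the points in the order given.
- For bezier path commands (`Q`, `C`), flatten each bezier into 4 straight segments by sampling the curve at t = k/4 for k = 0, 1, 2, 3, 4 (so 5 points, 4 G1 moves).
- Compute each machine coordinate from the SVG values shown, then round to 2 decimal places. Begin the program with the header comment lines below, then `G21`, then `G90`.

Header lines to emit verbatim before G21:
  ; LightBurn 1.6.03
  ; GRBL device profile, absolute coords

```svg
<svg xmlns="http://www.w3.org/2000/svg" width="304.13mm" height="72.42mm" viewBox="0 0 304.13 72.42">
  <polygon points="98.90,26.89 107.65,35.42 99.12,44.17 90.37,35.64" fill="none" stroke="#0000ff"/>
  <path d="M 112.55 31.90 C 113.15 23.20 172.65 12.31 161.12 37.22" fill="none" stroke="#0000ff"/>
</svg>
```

; LightBurn 1.6.03
; GRBL device profile, absolute coords
G21
G90
G00 X98.90 Y45.53
M4 S229
G1 X107.65 Y37.00 F2205
G1 X99.12 Y28.25 F2205
G1 X90.37 Y36.78 F2205
G1 X98.90 Y45.53 F2205
M5
G00 X112.55 Y40.52
M4 S229
G1 X122.01 Y46.86 F2205
G1 X141.38 Y50.46 F2205
G1 X158.48 Y47.76 F2205
G1 X161.12 Y35.20 F2205
M5

viewBox `0 0 304.13 72.42` with mm width/height → 1 unit = 1 mm. Flip: y_m = 72.42 − y_svg.

**Shape 1** — `<polygon>` regular polygon, stroke `#0000ff` → engrave (S229, F2205). Machine vertices: (98.90,45.53) → (107.65,37.00) → (99.12,28.25) → (90.37,36.78) → (98.90,45.53). Closed: final G1 returns to the first vertex.

**Shape 2** — `<path>` cubic bezier, stroke `#0000ff` → engrave (S229, F2205). Control points (SVG): P0=(112.55,31.90), P1=(113.15,23.20), P2=(172.65,12.31), P3=(161.12,37.22); sampled at t=k/4. Machine vertices: (112.55,40.52) → (122.01,46.86) → (141.38,50.46) → (158.48,47.76) → (161.12,35.20). Open path.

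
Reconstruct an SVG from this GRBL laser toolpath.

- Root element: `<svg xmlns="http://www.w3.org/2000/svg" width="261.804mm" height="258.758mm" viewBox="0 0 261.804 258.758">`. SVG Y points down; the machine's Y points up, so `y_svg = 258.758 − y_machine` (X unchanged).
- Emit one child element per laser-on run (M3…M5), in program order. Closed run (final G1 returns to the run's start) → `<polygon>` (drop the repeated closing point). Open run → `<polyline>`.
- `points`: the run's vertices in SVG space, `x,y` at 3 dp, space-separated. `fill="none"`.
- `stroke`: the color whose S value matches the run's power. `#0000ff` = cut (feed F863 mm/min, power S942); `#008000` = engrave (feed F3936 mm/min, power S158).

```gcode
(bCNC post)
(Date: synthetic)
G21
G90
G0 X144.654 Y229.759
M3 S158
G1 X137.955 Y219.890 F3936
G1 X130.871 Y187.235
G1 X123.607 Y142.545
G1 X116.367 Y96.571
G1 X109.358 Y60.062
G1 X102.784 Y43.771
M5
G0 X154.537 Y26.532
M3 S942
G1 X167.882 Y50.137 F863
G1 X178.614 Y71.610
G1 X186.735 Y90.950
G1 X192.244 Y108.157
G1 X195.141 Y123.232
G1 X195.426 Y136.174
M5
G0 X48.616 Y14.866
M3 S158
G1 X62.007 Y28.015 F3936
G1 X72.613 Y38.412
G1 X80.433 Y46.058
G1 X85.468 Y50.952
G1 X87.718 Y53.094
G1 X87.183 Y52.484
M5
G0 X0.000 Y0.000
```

<svg xmlns="http://www.w3.org/2000/svg" width="261.804mm" height="258.758mm" viewBox="0 0 261.804 258.758">
  <polyline points="144.654,28.999 137.955,38.868 130.871,71.523 123.607,116.213 116.367,162.187 109.358,198.696 102.784,214.987" fill="none" stroke="#008000"/>
  <polyline points="154.537,232.226 167.882,208.621 178.614,187.148 186.735,167.808 192.244,150.601 195.141,135.526 195.426,122.584" fill="none" stroke="#0000ff"/>
  <polyline points="48.616,243.892 62.007,230.743 72.613,220.346 80.433,212.700 85.468,207.806 87.718,205.664 87.183,206.274" fill="none" stroke="#008000"/>
</svg>

Machine Y-up, SVG Y-down with viewBox height 258.758, so y_svg = 258.758 − y_machine; X carries over.

Run 1: power S158 maps to stroke `#008000` (engrave). The run is open, so emit a `<polyline>` with points (Y-flipped): 144.654,28.999 137.955,38.868 130.871,71.523 123.607,116.213 116.367,162.187 109.358,198.696 102.784,214.987.

Run 2: S942 ⇒ cut layer `#0000ff`. The run is open, so emit a `<polyline>` with points (Y-flipped): 154.537,232.226 167.882,208.621 178.614,187.148 186.735,167.808 192.244,150.601 195.141,135.526 195.426,122.584.

Run 3: the run's S158 means `#008000` (engrave). The run is open, so emit a `<polyline>` with points (Y-flipped): 48.616,243.892 62.007,230.743 72.613,220.346 80.433,212.700 85.468,207.806 87.718,205.664 87.183,206.274.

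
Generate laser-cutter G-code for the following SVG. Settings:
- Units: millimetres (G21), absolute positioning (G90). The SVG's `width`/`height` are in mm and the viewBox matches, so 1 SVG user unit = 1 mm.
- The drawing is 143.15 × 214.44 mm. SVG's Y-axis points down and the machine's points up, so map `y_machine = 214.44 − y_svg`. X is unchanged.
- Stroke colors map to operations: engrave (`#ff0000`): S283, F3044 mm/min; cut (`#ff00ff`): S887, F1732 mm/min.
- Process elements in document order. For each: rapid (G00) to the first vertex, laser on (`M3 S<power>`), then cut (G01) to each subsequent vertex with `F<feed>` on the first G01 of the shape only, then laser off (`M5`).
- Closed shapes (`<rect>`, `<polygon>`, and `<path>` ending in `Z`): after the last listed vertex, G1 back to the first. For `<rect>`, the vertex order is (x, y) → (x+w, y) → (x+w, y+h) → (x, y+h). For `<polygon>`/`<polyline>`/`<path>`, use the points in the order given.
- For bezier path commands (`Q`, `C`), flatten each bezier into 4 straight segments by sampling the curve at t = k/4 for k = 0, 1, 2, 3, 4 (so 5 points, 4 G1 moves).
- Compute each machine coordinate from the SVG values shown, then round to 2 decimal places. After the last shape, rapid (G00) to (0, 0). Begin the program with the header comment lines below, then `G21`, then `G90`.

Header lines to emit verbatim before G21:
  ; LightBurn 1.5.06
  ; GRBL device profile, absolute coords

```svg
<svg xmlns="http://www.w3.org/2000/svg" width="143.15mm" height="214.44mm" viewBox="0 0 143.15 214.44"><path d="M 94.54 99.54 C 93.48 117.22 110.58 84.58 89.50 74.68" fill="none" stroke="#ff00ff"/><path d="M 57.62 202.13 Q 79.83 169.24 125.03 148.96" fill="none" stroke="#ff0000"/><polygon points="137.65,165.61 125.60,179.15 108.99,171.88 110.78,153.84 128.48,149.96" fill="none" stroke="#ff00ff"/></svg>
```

viewBox `0 0 143.15 214.44` with mm width/height → 1 unit = 1 mm. Flip: y_m = 214.44 − y_svg.

**Shape 1** — `<path>` cubic bezier, stroke `#ff00ff` → cut (S887, F1732). Control points (SVG): P0=(94.54,99.54), P1=(93.48,117.22), P2=(110.58,84.58), P3=(89.50,74.68); sampled at t=k/4. Machine vertices: (94.54,114.90) → (96.27,109.93) → (99.53,116.99) → (99.03,129.21) → (89.50,139.76). Open path.

**Shape 2** — `<path>` quadratic bezier, stroke `#ff0000` → engrave (S283, F3044). Control points (SVG): P0=(57.62,202.13), P1=(79.83,169.24), P2=(125.03,148.96); sampled at t=k/4. Machine vertices: (57.62,12.31) → (70.16,27.97) → (85.58,42.05) → (103.87,54.55) → (125.03,65.48). Open path.

**Shape 3** — `<polygon>` regular polygon, stroke `#ff00ff` → cut (S887, F1732). Machine vertices: (137.65,48.83) → (125.60,35.29) → (108.99,42.56) → (110.78,60.60) → (128.48,64.48) → (137.65,48.83). Closed: final G1 returns to the first vertex.

; LightBurn 1.5.06
; GRBL device profile, absolute coords
G21
G90
G00 X94.54 Y114.90
M3 S887
G01 X96.27 Y109.93 F1732
G01 X99.53 Y116.99
G01 X99.03 Y129.21
G01 X89.50 Y139.76
M5
G00 X57.62 Y12.31
M3 S283
G01 X70.16 Y27.97 F3044
G01 X85.58 Y42.05
G01 X103.87 Y54.55
G01 X125.03 Y65.48
M5
G00 X137.65 Y48.83
M3 S887
G01 X125.60 Y35.29 F1732
G01 X108.99 Y42.56
G01 X110.78 Y60.60
G01 X128.48 Y64.48
G01 X137.65 Y48.83
M5
G00 X0.00 Y0.00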